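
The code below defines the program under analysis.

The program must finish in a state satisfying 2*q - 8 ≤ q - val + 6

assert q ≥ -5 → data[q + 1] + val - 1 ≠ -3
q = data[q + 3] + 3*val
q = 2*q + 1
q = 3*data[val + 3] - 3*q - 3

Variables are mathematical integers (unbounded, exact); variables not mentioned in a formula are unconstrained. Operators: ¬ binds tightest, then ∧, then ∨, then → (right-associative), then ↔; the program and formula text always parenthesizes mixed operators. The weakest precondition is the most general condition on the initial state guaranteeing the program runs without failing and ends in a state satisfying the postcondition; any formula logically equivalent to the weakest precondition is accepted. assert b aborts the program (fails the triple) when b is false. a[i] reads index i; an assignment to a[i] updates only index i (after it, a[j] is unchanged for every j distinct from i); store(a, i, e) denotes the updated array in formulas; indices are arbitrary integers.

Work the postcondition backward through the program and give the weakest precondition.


Working backward. After the program, the postcondition 2*q - 8 ≤ q - val + 6 must hold; in canonical form it is q + val ≤ 14.
Before q := 3*data[val + 3] - 3*q - 3: 3*data[val + 3] + val ≤ 3*q + 17
Before q := 2*q + 1: 3*data[val + 3] + val ≤ 6*q + 20
Before q := data[q + 3] + 3*val: 3*data[val + 3] ≤ 6*data[q + 3] + 17*val + 20
Before assert q ≥ -5 → data[q + 1] + val - 1 ≠ -3: (q ≥ -5 → data[q + 1] + val ≠ -2) ∧ 3*data[val + 3] ≤ 6*data[q + 3] + 17*val + 20
Answer: WP = (q ≥ -5 → data[q + 1] + val ≠ -2) ∧ 3*data[val + 3] ≤ 6*data[q + 3] + 17*val + 20


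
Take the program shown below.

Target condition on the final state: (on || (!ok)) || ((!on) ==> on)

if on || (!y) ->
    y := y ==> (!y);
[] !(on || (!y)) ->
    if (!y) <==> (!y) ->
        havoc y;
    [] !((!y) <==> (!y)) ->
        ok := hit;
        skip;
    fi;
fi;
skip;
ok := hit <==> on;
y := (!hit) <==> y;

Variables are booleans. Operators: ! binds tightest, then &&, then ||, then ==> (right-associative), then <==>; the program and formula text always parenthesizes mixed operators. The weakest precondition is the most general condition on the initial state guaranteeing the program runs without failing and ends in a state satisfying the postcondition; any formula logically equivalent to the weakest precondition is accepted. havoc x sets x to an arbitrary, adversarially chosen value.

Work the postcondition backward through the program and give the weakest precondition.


Working backward. After the program, the postcondition (on || (!ok)) || ((!on) ==> on) must hold; in canonical form it is on || (!ok) || ((!on) ==> on).
Before y := (!hit) <==> y: on || (!ok) || ((!on) ==> on)
Before ok := hit <==> on: on || (!(hit <==> on)) || ((!on) ==> on)
Before skip: on || (!(hit <==> on)) || ((!on) ==> on)
Then branch requires on || (!(hit <==> on)) || ((!on) ==> on); else branch requires on || (!(hit <==> on)) || ((!on) ==> on).
Before the if: ((on || (!y)) ==> (on || (!(hit <==> on)) || ((!on) ==> on))) && ((!(on || (!y))) ==> (on || (!(hit <==> on)) || ((!on) ==> on)))
Answer: WP = ((on || (!y)) ==> (on || (!(hit <==> on)) || ((!on) ==> on))) && ((!(on || (!y))) ==> (on || (!(hit <==> on)) || ((!on) ==> on)))


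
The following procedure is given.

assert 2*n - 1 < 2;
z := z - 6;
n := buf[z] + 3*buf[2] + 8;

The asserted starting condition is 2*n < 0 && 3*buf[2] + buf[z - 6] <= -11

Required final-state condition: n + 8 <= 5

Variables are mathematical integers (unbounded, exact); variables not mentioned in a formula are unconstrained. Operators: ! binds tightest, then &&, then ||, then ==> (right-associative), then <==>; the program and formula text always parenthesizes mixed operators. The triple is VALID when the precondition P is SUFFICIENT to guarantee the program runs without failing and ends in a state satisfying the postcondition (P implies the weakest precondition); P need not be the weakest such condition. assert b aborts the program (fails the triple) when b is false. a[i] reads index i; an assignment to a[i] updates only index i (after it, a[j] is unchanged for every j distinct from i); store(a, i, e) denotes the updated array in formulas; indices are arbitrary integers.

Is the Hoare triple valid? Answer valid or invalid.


Working backward. After the program, the postcondition n + 8 <= 5 must hold; in canonical form it is n <= -3.
Before n := buf[z] + 3*buf[2] + 8: 3*buf[2] + buf[z] <= -11
Before z := z - 6: 3*buf[2] + buf[z - 6] <= -11
Before assert 2*n - 1 < 2: 2*n < 3 && 3*buf[2] + buf[z - 6] <= -11
The weakest precondition is 2*n < 3 && 3*buf[2] + buf[z - 6] <= -11.
Check whether 2*n < 0 && 3*buf[2] + buf[z - 6] <= -11 implies it.
Every state satisfying the precondition satisfies the weakest precondition: the implication holds.
Answer: valid


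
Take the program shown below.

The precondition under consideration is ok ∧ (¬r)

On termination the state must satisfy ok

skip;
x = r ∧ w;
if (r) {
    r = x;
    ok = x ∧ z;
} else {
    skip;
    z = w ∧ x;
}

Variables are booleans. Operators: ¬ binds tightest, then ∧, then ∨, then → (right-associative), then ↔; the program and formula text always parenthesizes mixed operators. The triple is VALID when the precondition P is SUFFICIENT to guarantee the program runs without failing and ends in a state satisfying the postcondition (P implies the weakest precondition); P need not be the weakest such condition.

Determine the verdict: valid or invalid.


Working backward. After the program, ok must hold.
Then branch requires x ∧ z; else branch requires ok.
Before the if: (r → (x ∧ z)) ∧ ((¬r) → ok)
Before x := r ∧ w: (r → (r ∧ w ∧ z)) ∧ ((¬r) → ok)
Before skip: (r → (r ∧ w ∧ z)) ∧ ((¬r) → ok)
The weakest precondition is (r → (r ∧ w ∧ z)) ∧ ((¬r) → ok).
Check whether ok ∧ (¬r) implies it.
Every state satisfying the precondition satisfies the weakest precondition: the implication holds.
Answer: valid


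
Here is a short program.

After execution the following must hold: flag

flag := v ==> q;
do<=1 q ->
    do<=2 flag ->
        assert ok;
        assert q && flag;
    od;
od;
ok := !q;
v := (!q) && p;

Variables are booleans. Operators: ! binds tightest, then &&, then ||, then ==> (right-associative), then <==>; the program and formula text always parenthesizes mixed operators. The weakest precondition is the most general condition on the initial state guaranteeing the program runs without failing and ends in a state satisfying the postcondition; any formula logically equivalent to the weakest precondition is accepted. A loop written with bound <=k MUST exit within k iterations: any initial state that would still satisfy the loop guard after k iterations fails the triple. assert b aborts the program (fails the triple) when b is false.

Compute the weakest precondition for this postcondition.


Working backward. After the program, flag must hold.
Before v := (!q) && p: flag
Before ok := !q: flag
Before the loop (bound <=1), unroll the exhaustion recursion (WP_0 = exit-now case; WP_j = one more guarded iteration, up to j = 1):
  WP_0: (!q) && flag
  WP_1: (q ==> ((!flag) && ((!flag) ==> ((!q) && flag)))) && ((!q) ==> flag)
So before the loop: (q ==> ((!flag) && ((!flag) ==> ((!q) && flag)))) && ((!q) ==> flag)
Before flag := v ==> q: (q ==> ((!(v ==> q)) && ((!(v ==> q)) ==> ((!q) && (v ==> q))))) && ((!q) ==> (v ==> q))
Answer: WP = (q ==> ((!(v ==> q)) && ((!(v ==> q)) ==> ((!q) && (v ==> q))))) && ((!q) ==> (v ==> q))


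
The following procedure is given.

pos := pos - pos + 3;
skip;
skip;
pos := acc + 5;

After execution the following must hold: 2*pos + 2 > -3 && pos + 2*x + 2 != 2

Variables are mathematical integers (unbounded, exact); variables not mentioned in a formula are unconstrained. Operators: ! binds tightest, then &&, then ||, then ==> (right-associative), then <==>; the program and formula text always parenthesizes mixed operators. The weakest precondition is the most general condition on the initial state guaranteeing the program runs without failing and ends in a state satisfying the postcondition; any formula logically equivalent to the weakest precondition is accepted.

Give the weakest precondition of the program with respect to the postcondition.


Working backward. After the program, the postcondition 2*pos + 2 > -3 && pos + 2*x + 2 != 2 must hold; in canonical form it is 2*pos > -5 && pos + 2*x != 0.
Before pos := acc + 5: 2*acc > -15 && acc + 2*x != -5
Before skip: 2*acc > -15 && acc + 2*x != -5
Before skip: 2*acc > -15 && acc + 2*x != -5
Before pos := pos - pos + 3: 2*acc > -15 && acc + 2*x != -5
Answer: WP = 2*acc > -15 && acc + 2*x != -5


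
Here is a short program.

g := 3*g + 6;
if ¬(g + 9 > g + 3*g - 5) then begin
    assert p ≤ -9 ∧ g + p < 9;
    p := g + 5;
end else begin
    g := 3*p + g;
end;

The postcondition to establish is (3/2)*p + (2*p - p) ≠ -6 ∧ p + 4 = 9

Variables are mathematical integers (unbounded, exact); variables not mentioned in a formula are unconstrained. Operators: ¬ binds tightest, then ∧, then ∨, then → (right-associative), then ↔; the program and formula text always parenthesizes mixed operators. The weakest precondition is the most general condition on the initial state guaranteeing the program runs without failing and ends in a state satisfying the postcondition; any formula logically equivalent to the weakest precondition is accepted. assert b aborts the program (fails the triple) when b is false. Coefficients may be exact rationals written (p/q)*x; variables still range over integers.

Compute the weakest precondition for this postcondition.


Working backward. After the program, the postcondition (3/2)*p + (2*p - p) ≠ -6 ∧ p + 4 = 9 must hold; in canonical form it is (5/2)*p ≠ -6 ∧ p = 5.
Then branch requires p ≤ -9 ∧ g + p < 9 ∧ (5/2)*g ≠ -37/2 ∧ g = 0; else branch requires (5/2)*p ≠ -6 ∧ p = 5.
Before the if: ((¬(3*g < 14)) → (p ≤ -9 ∧ g + p < 9 ∧ (5/2)*g ≠ -37/2 ∧ g = 0)) ∧ (3*g < 14 → ((5/2)*p ≠ -6 ∧ p = 5))
Before g := 3*g + 6: ((¬(9*g < -4)) → (p ≤ -9 ∧ 3*g + p < 3 ∧ (15/2)*g ≠ -67/2 ∧ 3*g = -6)) ∧ (9*g < -4 → ((5/2)*p ≠ -6 ∧ p = 5))
Answer: WP = ((¬(9*g < -4)) → (p ≤ -9 ∧ 3*g + p < 3 ∧ (15/2)*g ≠ -67/2 ∧ 3*g = -6)) ∧ (9*g < -4 → ((5/2)*p ≠ -6 ∧ p = 5))


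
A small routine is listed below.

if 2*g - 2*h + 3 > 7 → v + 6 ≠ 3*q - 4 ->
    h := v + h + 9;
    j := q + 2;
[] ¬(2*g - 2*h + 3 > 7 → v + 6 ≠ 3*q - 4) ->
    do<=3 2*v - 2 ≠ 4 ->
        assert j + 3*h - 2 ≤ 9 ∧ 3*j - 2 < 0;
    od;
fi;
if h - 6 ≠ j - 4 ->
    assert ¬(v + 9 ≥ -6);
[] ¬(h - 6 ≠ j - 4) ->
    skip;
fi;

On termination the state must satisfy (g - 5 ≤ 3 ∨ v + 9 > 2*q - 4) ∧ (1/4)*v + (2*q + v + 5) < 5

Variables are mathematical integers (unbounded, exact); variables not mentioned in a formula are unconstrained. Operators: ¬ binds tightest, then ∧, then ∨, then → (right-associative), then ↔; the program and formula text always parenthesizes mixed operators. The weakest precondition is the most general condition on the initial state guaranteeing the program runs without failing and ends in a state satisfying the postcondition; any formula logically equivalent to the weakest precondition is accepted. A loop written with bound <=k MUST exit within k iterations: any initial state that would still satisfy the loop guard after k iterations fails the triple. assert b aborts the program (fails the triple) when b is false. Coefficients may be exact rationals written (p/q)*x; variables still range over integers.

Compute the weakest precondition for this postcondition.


Working backward. After the program, the postcondition (g - 5 ≤ 3 ∨ v + 9 > 2*q - 4) ∧ (1/4)*v + (2*q + v + 5) < 5 must hold; in canonical form it is (g ≤ 8 ∨ v > 2*q - 13) ∧ 2*q + (5/4)*v < 0.
Then branch requires (¬(v ≥ -15)) ∧ (g ≤ 8 ∨ v > 2*q - 13) ∧ 2*q + (5/4)*v < 0; else branch requires (g ≤ 8 ∨ v > 2*q - 13) ∧ 2*q + (5/4)*v < 0.
Before the if: (h ≠ j + 2 → ((¬(v ≥ -15)) ∧ (g ≤ 8 ∨ v > 2*q - 13) ∧ 2*q + (5/4)*v < 0)) ∧ ((¬(h ≠ j + 2)) → ((g ≤ 8 ∨ v > 2*q - 13) ∧ 2*q + (5/4)*v < 0))
Then branch requires (h + v ≠ q - 5 → ((¬(v ≥ -15)) ∧ (g ≤ 8 ∨ v > 2*q - 13) ∧ 2*q + (5/4)*v < 0)) ∧ ((¬(h + v ≠ q - 5)) → ((g ≤ 8 ∨ v > 2*q - 13) ∧ 2*q + (5/4)*v < 0)); else branch requires (2*v ≠ 6 → (3*h + j ≤ 11 ∧ 3*j < 2 ∧ (2*v ≠ 6 → (3*h + j ≤ 11 ∧ 3*j < 2 ∧ (2*v ≠ 6 → (3*h + j ≤ 11 ∧ 3*j < 2 ∧ (¬(2*v ≠ 6)) ∧ (h ≠ j + 2 → ((¬(v ≥ -15)) ∧ (g ≤ 8 ∨ v > 2*q - 13) ∧ 2*q + (5/4)*v < 0)) ∧ ((¬(h ≠ j + 2)) → ((g ≤ 8 ∨ v > 2*q - 13) ∧ 2*q + (5/4)*v < 0)))) ∧ ((¬(2*v ≠ 6)) → ((h ≠ j + 2 → ((¬(v ≥ -15)) ∧ (g ≤ 8 ∨ v > 2*q - 13) ∧ 2*q + (5/4)*v < 0)) ∧ ((¬(h ≠ j + 2)) → ((g ≤ 8 ∨ v > 2*q - 13) ∧ 2*q + (5/4)*v < 0)))))) ∧ ((¬(2*v ≠ 6)) → ((h ≠ j + 2 → ((¬(v ≥ -15)) ∧ (g ≤ 8 ∨ v > 2*q - 13) ∧ 2*q + (5/4)*v < 0)) ∧ ((¬(h ≠ j + 2)) → ((g ≤ 8 ∨ v > 2*q - 13) ∧ 2*q + (5/4)*v < 0)))))) ∧ ((¬(2*v ≠ 6)) → ((h ≠ j + 2 → ((¬(v ≥ -15)) ∧ (g ≤ 8 ∨ v > 2*q - 13) ∧ 2*q + (5/4)*v < 0)) ∧ ((¬(h ≠ j + 2)) → ((g ≤ 8 ∨ v > 2*q - 13) ∧ 2*q + (5/4)*v < 0)))).
Before the if: ((2*g > 2*h + 4 → v ≠ 3*q - 10) → ((h + v ≠ q - 5 → ((¬(v ≥ -15)) ∧ (g ≤ 8 ∨ v > 2*q - 13) ∧ 2*q + (5/4)*v < 0)) ∧ ((¬(h + v ≠ q - 5)) → ((g ≤ 8 ∨ v > 2*q - 13) ∧ 2*q + (5/4)*v < 0)))) ∧ ((¬(2*g > 2*h + 4 → v ≠ 3*q - 10)) → ((2*v ≠ 6 → (3*h + j ≤ 11 ∧ 3*j < 2 ∧ (2*v ≠ 6 → (3*h + j ≤ 11 ∧ 3*j < 2 ∧ (2*v ≠ 6 → (3*h + j ≤ 11 ∧ 3*j < 2 ∧ (¬(2*v ≠ 6)) ∧ (h ≠ j + 2 → ((¬(v ≥ -15)) ∧ (g ≤ 8 ∨ v > 2*q - 13) ∧ 2*q + (5/4)*v < 0)) ∧ ((¬(h ≠ j + 2)) → ((g ≤ 8 ∨ v > 2*q - 13) ∧ 2*q + (5/4)*v < 0)))) ∧ ((¬(2*v ≠ 6)) → ((h ≠ j + 2 → ((¬(v ≥ -15)) ∧ (g ≤ 8 ∨ v > 2*q - 13) ∧ 2*q + (5/4)*v < 0)) ∧ ((¬(h ≠ j + 2)) → ((g ≤ 8 ∨ v > 2*q - 13) ∧ 2*q + (5/4)*v < 0)))))) ∧ ((¬(2*v ≠ 6)) → ((h ≠ j + 2 → ((¬(v ≥ -15)) ∧ (g ≤ 8 ∨ v > 2*q - 13) ∧ 2*q + (5/4)*v < 0)) ∧ ((¬(h ≠ j + 2)) → ((g ≤ 8 ∨ v > 2*q - 13) ∧ 2*q + (5/4)*v < 0)))))) ∧ ((¬(2*v ≠ 6)) → ((h ≠ j + 2 → ((¬(v ≥ -15)) ∧ (g ≤ 8 ∨ v > 2*q - 13) ∧ 2*q + (5/4)*v < 0)) ∧ ((¬(h ≠ j + 2)) → ((g ≤ 8 ∨ v > 2*q - 13) ∧ 2*q + (5/4)*v < 0))))))
Answer: WP = ((2*g > 2*h + 4 → v ≠ 3*q - 10) → ((h + v ≠ q - 5 → ((¬(v ≥ -15)) ∧ (g ≤ 8 ∨ v > 2*q - 13) ∧ 2*q + (5/4)*v < 0)) ∧ ((¬(h + v ≠ q - 5)) → ((g ≤ 8 ∨ v > 2*q - 13) ∧ 2*q + (5/4)*v < 0)))) ∧ ((¬(2*g > 2*h + 4 → v ≠ 3*q - 10)) → ((2*v ≠ 6 → (3*h + j ≤ 11 ∧ 3*j < 2 ∧ (2*v ≠ 6 → (3*h + j ≤ 11 ∧ 3*j < 2 ∧ (2*v ≠ 6 → (3*h + j ≤ 11 ∧ 3*j < 2 ∧ (¬(2*v ≠ 6)) ∧ (h ≠ j + 2 → ((¬(v ≥ -15)) ∧ (g ≤ 8 ∨ v > 2*q - 13) ∧ 2*q + (5/4)*v < 0)) ∧ ((¬(h ≠ j + 2)) → ((g ≤ 8 ∨ v > 2*q - 13) ∧ 2*q + (5/4)*v < 0)))) ∧ ((¬(2*v ≠ 6)) → ((h ≠ j + 2 → ((¬(v ≥ -15)) ∧ (g ≤ 8 ∨ v > 2*q - 13) ∧ 2*q + (5/4)*v < 0)) ∧ ((¬(h ≠ j + 2)) → ((g ≤ 8 ∨ v > 2*q - 13) ∧ 2*q + (5/4)*v < 0)))))) ∧ ((¬(2*v ≠ 6)) → ((h ≠ j + 2 → ((¬(v ≥ -15)) ∧ (g ≤ 8 ∨ v > 2*q - 13) ∧ 2*q + (5/4)*v < 0)) ∧ ((¬(h ≠ j + 2)) → ((g ≤ 8 ∨ v > 2*q - 13) ∧ 2*q + (5/4)*v < 0)))))) ∧ ((¬(2*v ≠ 6)) → ((h ≠ j + 2 → ((¬(v ≥ -15)) ∧ (g ≤ 8 ∨ v > 2*q - 13) ∧ 2*q + (5/4)*v < 0)) ∧ ((¬(h ≠ j + 2)) → ((g ≤ 8 ∨ v > 2*q - 13) ∧ 2*q + (5/4)*v < 0))))))


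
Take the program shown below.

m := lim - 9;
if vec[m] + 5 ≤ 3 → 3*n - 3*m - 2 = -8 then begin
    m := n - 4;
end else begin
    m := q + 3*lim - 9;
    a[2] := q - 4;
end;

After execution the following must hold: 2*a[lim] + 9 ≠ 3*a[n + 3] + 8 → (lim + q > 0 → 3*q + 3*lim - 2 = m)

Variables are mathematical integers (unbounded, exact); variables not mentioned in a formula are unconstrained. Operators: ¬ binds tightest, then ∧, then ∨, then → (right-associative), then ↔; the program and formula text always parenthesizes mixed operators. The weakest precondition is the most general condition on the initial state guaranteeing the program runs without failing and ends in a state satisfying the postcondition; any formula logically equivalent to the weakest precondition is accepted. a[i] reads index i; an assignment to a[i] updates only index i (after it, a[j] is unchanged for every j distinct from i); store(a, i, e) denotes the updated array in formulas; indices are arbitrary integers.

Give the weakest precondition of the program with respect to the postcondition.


Working backward. After the program, the postcondition 2*a[lim] + 9 ≠ 3*a[n + 3] + 8 → (lim + q > 0 → 3*q + 3*lim - 2 = m) must hold; in canonical form it is 2*a[lim] ≠ 3*a[n + 3] - 1 → (lim + q > 0 → 3*lim + 3*q = m + 2).
Then branch requires 2*a[lim] ≠ 3*a[n + 3] - 1 → (lim + q > 0 → 3*lim + 3*q = n - 2); else branch requires 2*store(a, 2, q - 4)[lim] ≠ 3*store(a, 2, q - 4)[n + 3] - 1 → (lim + q > 0 → 2*q = -7).
Before the if: ((vec[m] ≤ -2 → 3*n = 3*m - 6) → (2*a[lim] ≠ 3*a[n + 3] - 1 → (lim + q > 0 → 3*lim + 3*q = n - 2))) ∧ ((¬(vec[m] ≤ -2 → 3*n = 3*m - 6)) → (2*store(a, 2, q - 4)[lim] ≠ 3*store(a, 2, q - 4)[n + 3] - 1 → (lim + q > 0 → 2*q = -7)))
Before m := lim - 9: ((vec[lim - 9] ≤ -2 → 3*n = 3*lim - 33) → (2*a[lim] ≠ 3*a[n + 3] - 1 → (lim + q > 0 → 3*lim + 3*q = n - 2))) ∧ ((¬(vec[lim - 9] ≤ -2 → 3*n = 3*lim - 33)) → (2*store(a, 2, q - 4)[lim] ≠ 3*store(a, 2, q - 4)[n + 3] - 1 → (lim + q > 0 → 2*q = -7)))
Answer: WP = ((vec[lim - 9] ≤ -2 → 3*n = 3*lim - 33) → (2*a[lim] ≠ 3*a[n + 3] - 1 → (lim + q > 0 → 3*lim + 3*q = n - 2))) ∧ ((¬(vec[lim - 9] ≤ -2 → 3*n = 3*lim - 33)) → (2*store(a, 2, q - 4)[lim] ≠ 3*store(a, 2, q - 4)[n + 3] - 1 → (lim + q > 0 → 2*q = -7)))


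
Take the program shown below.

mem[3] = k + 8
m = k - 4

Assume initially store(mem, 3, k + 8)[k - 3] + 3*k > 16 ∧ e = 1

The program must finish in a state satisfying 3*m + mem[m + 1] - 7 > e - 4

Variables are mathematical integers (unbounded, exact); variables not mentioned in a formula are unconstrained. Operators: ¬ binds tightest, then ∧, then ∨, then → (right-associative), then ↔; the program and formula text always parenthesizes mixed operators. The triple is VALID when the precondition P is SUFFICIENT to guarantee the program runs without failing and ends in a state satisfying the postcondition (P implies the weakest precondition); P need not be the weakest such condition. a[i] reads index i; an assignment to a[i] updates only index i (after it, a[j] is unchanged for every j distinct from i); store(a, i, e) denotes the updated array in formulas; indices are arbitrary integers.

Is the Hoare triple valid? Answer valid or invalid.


Working backward. After the program, the postcondition 3*m + mem[m + 1] - 7 > e - 4 must hold; in canonical form it is mem[m + 1] + 3*m > e + 3.
Before m := k - 4: mem[k - 3] + 3*k > e + 15
Before mem[3] := k + 8: store(mem, 3, k + 8)[k - 3] + 3*k > e + 15
The weakest precondition is store(mem, 3, k + 8)[k - 3] + 3*k > e + 15.
Check whether store(mem, 3, k + 8)[k - 3] + 3*k > 16 ∧ e = 1 implies it.
Every state satisfying the precondition satisfies the weakest precondition: the implication holds.
Answer: valid


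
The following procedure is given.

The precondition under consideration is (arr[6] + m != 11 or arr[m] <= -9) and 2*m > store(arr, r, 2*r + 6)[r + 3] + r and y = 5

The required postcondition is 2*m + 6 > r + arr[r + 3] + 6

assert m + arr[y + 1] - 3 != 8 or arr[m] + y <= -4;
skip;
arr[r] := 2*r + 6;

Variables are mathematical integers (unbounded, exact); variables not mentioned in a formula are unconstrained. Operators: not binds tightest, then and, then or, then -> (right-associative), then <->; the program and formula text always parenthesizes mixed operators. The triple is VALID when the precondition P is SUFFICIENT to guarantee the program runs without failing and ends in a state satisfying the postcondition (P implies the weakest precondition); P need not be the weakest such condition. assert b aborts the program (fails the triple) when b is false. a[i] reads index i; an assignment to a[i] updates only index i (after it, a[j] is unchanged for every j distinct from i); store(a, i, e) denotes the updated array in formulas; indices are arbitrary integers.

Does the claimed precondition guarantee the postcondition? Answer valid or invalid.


Working backward. After the program, the postcondition 2*m + 6 > r + arr[r + 3] + 6 must hold; in canonical form it is 2*m > arr[r + 3] + r.
Before arr[r] := 2*r + 6: 2*m > store(arr, r, 2*r + 6)[r + 3] + r
Before skip: 2*m > store(arr, r, 2*r + 6)[r + 3] + r
Before assert m + arr[y + 1] - 3 != 8 or arr[m] + y <= -4: (arr[y + 1] + m != 11 or arr[m] + y <= -4) and 2*m > store(arr, r, 2*r + 6)[r + 3] + r
The weakest precondition is (arr[y + 1] + m != 11 or arr[m] + y <= -4) and 2*m > store(arr, r, 2*r + 6)[r + 3] + r.
Check whether (arr[6] + m != 11 or arr[m] <= -9) and 2*m > store(arr, r, 2*r + 6)[r + 3] + r and y = 5 implies it.
Every state satisfying the precondition satisfies the weakest precondition: the implication holds.
Answer: valid


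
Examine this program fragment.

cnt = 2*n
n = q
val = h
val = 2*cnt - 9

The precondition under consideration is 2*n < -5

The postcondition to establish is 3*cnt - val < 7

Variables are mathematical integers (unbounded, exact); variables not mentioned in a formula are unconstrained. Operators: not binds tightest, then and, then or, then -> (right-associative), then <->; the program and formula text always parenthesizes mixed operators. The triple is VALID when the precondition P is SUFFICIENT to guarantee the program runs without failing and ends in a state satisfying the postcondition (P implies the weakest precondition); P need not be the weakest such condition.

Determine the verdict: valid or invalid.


Working backward. After the program, the postcondition 3*cnt - val < 7 must hold; in canonical form it is 3*cnt < val + 7.
Before val := 2*cnt - 9: cnt < -2
Before val := h: cnt < -2
Before n := q: cnt < -2
Before cnt := 2*n: 2*n < -2
The weakest precondition is 2*n < -2.
Check whether 2*n < -5 implies it.
Every state satisfying the precondition satisfies the weakest precondition: the implication holds.
Answer: valid


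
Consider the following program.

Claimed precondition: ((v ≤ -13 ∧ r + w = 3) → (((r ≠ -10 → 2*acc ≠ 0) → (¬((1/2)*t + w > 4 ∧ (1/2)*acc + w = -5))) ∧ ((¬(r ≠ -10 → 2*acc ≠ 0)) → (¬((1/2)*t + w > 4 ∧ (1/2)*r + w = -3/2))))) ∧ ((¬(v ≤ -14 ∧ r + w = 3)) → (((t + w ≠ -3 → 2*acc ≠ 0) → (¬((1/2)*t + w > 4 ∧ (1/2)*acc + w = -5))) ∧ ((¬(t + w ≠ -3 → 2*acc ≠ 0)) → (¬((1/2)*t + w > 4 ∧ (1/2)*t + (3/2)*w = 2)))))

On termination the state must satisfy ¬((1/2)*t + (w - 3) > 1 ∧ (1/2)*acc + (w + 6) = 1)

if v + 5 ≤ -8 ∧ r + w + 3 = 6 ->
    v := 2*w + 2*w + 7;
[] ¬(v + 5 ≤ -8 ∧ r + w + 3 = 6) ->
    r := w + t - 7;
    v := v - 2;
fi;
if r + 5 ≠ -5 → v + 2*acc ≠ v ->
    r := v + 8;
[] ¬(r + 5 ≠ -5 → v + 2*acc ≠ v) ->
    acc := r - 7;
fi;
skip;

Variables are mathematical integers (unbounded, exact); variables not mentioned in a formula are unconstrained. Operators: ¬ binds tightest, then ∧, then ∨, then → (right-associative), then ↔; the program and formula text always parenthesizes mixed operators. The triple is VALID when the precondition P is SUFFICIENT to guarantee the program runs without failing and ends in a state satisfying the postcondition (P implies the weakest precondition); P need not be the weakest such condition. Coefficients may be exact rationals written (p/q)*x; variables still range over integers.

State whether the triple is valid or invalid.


Working backward. After the program, the postcondition ¬((1/2)*t + (w - 3) > 1 ∧ (1/2)*acc + (w + 6) = 1) must hold; in canonical form it is ¬((1/2)*t + w > 4 ∧ (1/2)*acc + w = -5).
Before skip: ¬((1/2)*t + w > 4 ∧ (1/2)*acc + w = -5)
Then branch requires ¬((1/2)*t + w > 4 ∧ (1/2)*acc + w = -5); else branch requires ¬((1/2)*t + w > 4 ∧ (1/2)*r + w = -3/2).
Before the if: ((r ≠ -10 → 2*acc ≠ 0) → (¬((1/2)*t + w > 4 ∧ (1/2)*acc + w = -5))) ∧ ((¬(r ≠ -10 → 2*acc ≠ 0)) → (¬((1/2)*t + w > 4 ∧ (1/2)*r + w = -3/2)))
Then branch requires ((r ≠ -10 → 2*acc ≠ 0) → (¬((1/2)*t + w > 4 ∧ (1/2)*acc + w = -5))) ∧ ((¬(r ≠ -10 → 2*acc ≠ 0)) → (¬((1/2)*t + w > 4 ∧ (1/2)*r + w = -3/2))); else branch requires ((t + w ≠ -3 → 2*acc ≠ 0) → (¬((1/2)*t + w > 4 ∧ (1/2)*acc + w = -5))) ∧ ((¬(t + w ≠ -3 → 2*acc ≠ 0)) → (¬((1/2)*t + w > 4 ∧ (1/2)*t + (3/2)*w = 2))).
Before the if: ((v ≤ -13 ∧ r + w = 3) → (((r ≠ -10 → 2*acc ≠ 0) → (¬((1/2)*t + w > 4 ∧ (1/2)*acc + w = -5))) ∧ ((¬(r ≠ -10 → 2*acc ≠ 0)) → (¬((1/2)*t + w > 4 ∧ (1/2)*r + w = -3/2))))) ∧ ((¬(v ≤ -13 ∧ r + w = 3)) → (((t + w ≠ -3 → 2*acc ≠ 0) → (¬((1/2)*t + w > 4 ∧ (1/2)*acc + w = -5))) ∧ ((¬(t + w ≠ -3 → 2*acc ≠ 0)) → (¬((1/2)*t + w > 4 ∧ (1/2)*t + (3/2)*w = 2)))))
The weakest precondition is ((v ≤ -13 ∧ r + w = 3) → (((r ≠ -10 → 2*acc ≠ 0) → (¬((1/2)*t + w > 4 ∧ (1/2)*acc + w = -5))) ∧ ((¬(r ≠ -10 → 2*acc ≠ 0)) → (¬((1/2)*t + w > 4 ∧ (1/2)*r + w = -3/2))))) ∧ ((¬(v ≤ -13 ∧ r + w = 3)) → (((t + w ≠ -3 → 2*acc ≠ 0) → (¬((1/2)*t + w > 4 ∧ (1/2)*acc + w = -5))) ∧ ((¬(t + w ≠ -3 → 2*acc ≠ 0)) → (¬((1/2)*t + w > 4 ∧ (1/2)*t + (3/2)*w = 2))))).
Check whether ((v ≤ -13 ∧ r + w = 3) → (((r ≠ -10 → 2*acc ≠ 0) → (¬((1/2)*t + w > 4 ∧ (1/2)*acc + w = -5))) ∧ ((¬(r ≠ -10 → 2*acc ≠ 0)) → (¬((1/2)*t + w > 4 ∧ (1/2)*r + w = -3/2))))) ∧ ((¬(v ≤ -14 ∧ r + w = 3)) → (((t + w ≠ -3 → 2*acc ≠ 0) → (¬((1/2)*t + w > 4 ∧ (1/2)*acc + w = -5))) ∧ ((¬(t + w ≠ -3 → 2*acc ≠ 0)) → (¬((1/2)*t + w > 4 ∧ (1/2)*t + (3/2)*w = 2))))) implies it.
Every state satisfying the precondition satisfies the weakest precondition: the implication holds.
Answer: valid


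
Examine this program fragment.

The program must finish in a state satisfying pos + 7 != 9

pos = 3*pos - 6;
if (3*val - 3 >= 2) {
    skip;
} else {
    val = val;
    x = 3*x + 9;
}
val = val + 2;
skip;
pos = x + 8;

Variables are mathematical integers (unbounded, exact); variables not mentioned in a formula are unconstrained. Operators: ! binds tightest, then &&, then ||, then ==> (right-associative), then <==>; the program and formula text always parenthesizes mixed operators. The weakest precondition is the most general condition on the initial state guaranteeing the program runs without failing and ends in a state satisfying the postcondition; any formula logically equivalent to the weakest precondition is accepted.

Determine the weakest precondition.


Working backward. After the program, the postcondition pos + 7 != 9 must hold; in canonical form it is pos != 2.
Before pos := x + 8: x != -6
Before skip: x != -6
Before val := val + 2: x != -6
Then branch requires x != -6; else branch requires 3*x != -15.
Before the if: (3*val >= 5 ==> x != -6) && ((!(3*val >= 5)) ==> 3*x != -15)
Before pos := 3*pos - 6: (3*val >= 5 ==> x != -6) && ((!(3*val >= 5)) ==> 3*x != -15)
Answer: WP = (3*val >= 5 ==> x != -6) && ((!(3*val >= 5)) ==> 3*x != -15)


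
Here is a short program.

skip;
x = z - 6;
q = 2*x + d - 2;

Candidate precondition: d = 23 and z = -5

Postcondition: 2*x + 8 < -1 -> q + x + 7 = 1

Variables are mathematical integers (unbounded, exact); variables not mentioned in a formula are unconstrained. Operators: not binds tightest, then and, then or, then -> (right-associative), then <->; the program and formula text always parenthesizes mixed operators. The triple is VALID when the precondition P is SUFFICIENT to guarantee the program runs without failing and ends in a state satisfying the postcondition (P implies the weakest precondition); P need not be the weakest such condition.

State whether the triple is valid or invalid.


Working backward. After the program, the postcondition 2*x + 8 < -1 -> q + x + 7 = 1 must hold; in canonical form it is 2*x < -9 -> q + x = -6.
Before q := 2*x + d - 2: 2*x < -9 -> d + 3*x = -4
Before x := z - 6: 2*z < 3 -> d + 3*z = 14
Before skip: 2*z < 3 -> d + 3*z = 14
The weakest precondition is 2*z < 3 -> d + 3*z = 14.
Check whether d = 23 and z = -5 implies it.
Countermodel: at the initial state d = 23, z = -5, the precondition holds but the weakest precondition fails.
Answer: invalid


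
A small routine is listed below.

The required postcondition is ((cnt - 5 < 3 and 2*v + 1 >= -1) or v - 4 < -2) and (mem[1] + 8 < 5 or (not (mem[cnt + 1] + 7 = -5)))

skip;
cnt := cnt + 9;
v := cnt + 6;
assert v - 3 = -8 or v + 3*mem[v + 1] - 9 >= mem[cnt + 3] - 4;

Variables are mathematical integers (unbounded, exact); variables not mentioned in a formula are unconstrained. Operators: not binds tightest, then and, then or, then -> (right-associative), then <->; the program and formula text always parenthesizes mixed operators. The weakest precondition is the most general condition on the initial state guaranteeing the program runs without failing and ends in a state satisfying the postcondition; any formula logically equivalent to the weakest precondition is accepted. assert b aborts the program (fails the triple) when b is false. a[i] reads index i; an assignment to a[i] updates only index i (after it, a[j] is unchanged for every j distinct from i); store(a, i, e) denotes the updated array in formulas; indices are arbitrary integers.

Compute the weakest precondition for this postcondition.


Working backward. After the program, the postcondition ((cnt - 5 < 3 and 2*v + 1 >= -1) or v - 4 < -2) and (mem[1] + 8 < 5 or (not (mem[cnt + 1] + 7 = -5))) must hold; in canonical form it is ((cnt < 8 and 2*v >= -2) or v < 2) and (mem[1] < -3 or (not (mem[cnt + 1] = -12))).
Before assert v - 3 = -8 or v + 3*mem[v + 1] - 9 >= mem[cnt + 3] - 4: (v = -5 or 3*mem[v + 1] + v >= mem[cnt + 3] + 5) and ((cnt < 8 and 2*v >= -2) or v < 2) and (mem[1] < -3 or (not (mem[cnt + 1] = -12)))
Before v := cnt + 6: (cnt = -11 or 3*mem[cnt + 7] + cnt >= mem[cnt + 3] - 1) and ((cnt < 8 and 2*cnt >= -14) or cnt < -4) and (mem[1] < -3 or (not (mem[cnt + 1] = -12)))
Before cnt := cnt + 9: (cnt = -20 or 3*mem[cnt + 16] + cnt >= mem[cnt + 12] - 10) and ((cnt < -1 and 2*cnt >= -32) or cnt < -13) and (mem[1] < -3 or (not (mem[cnt + 10] = -12)))
Before skip: (cnt = -20 or 3*mem[cnt + 16] + cnt >= mem[cnt + 12] - 10) and ((cnt < -1 and 2*cnt >= -32) or cnt < -13) and (mem[1] < -3 or (not (mem[cnt + 10] = -12)))
Answer: WP = (cnt = -20 or 3*mem[cnt + 16] + cnt >= mem[cnt + 12] - 10) and ((cnt < -1 and 2*cnt >= -32) or cnt < -13) and (mem[1] < -3 or (not (mem[cnt + 10] = -12)))


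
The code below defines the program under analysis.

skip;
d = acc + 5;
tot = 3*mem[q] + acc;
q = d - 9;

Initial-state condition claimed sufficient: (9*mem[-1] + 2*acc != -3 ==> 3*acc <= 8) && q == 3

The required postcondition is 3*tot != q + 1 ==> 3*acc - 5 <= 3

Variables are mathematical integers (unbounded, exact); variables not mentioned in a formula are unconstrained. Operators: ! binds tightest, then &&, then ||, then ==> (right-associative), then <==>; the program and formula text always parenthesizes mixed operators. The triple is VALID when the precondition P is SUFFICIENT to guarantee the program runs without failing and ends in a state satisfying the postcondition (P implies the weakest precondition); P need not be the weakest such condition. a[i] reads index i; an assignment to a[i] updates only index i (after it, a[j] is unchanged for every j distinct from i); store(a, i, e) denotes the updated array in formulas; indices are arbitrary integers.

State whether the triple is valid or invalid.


Working backward. After the program, the postcondition 3*tot != q + 1 ==> 3*acc - 5 <= 3 must hold; in canonical form it is 3*tot != q + 1 ==> 3*acc <= 8.
Before q := d - 9: 3*tot != d - 8 ==> 3*acc <= 8
Before tot := 3*mem[q] + acc: 9*mem[q] + 3*acc != d - 8 ==> 3*acc <= 8
Before d := acc + 5: 9*mem[q] + 2*acc != -3 ==> 3*acc <= 8
Before skip: 9*mem[q] + 2*acc != -3 ==> 3*acc <= 8
The weakest precondition is 9*mem[q] + 2*acc != -3 ==> 3*acc <= 8.
Check whether (9*mem[-1] + 2*acc != -3 ==> 3*acc <= 8) && q == 3 implies it.
Countermodel: at the initial state acc = 139692, mem = {[-1] = -31043, [3] = -31044, elsewhere -31043}, q = 3, the precondition holds but the weakest precondition fails.
Answer: invalid


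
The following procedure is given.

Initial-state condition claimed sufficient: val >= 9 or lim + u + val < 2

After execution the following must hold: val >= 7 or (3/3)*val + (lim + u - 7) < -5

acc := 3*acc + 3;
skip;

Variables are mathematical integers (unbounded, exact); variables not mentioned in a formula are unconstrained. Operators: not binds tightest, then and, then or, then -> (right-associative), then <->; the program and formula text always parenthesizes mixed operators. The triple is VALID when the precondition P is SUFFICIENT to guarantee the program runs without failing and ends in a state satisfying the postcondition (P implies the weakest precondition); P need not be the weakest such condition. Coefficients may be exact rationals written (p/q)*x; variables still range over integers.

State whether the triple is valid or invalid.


Working backward. After the program, the postcondition val >= 7 or (3/3)*val + (lim + u - 7) < -5 must hold; in canonical form it is val >= 7 or lim + u + val < 2.
Before skip: val >= 7 or lim + u + val < 2
Before acc := 3*acc + 3: val >= 7 or lim + u + val < 2
The weakest precondition is val >= 7 or lim + u + val < 2.
Check whether val >= 9 or lim + u + val < 2 implies it.
Every state satisfying the precondition satisfies the weakest precondition: the implication holds.
Answer: valid


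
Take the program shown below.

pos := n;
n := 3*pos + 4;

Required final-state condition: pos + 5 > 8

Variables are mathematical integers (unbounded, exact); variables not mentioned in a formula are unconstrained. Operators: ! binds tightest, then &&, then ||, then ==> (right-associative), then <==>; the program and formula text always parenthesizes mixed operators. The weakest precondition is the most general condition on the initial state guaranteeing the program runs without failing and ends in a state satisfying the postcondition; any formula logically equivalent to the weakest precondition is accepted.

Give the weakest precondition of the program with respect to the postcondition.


Working backward. After the program, the postcondition pos + 5 > 8 must hold; in canonical form it is pos > 3.
Before n := 3*pos + 4: pos > 3
Before pos := n: n > 3
Answer: WP = n > 3


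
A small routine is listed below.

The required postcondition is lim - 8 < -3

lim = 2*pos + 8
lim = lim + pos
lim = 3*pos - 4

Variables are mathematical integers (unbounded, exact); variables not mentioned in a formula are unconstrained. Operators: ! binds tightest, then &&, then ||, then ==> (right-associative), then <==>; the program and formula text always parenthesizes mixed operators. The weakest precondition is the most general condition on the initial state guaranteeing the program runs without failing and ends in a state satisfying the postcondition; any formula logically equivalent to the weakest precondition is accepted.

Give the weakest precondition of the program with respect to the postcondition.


Working backward. After the program, the postcondition lim - 8 < -3 must hold; in canonical form it is lim < 5.
Before lim := 3*pos - 4: 3*pos < 9
Before lim := lim + pos: 3*pos < 9
Before lim := 2*pos + 8: 3*pos < 9
Answer: WP = 3*pos < 9


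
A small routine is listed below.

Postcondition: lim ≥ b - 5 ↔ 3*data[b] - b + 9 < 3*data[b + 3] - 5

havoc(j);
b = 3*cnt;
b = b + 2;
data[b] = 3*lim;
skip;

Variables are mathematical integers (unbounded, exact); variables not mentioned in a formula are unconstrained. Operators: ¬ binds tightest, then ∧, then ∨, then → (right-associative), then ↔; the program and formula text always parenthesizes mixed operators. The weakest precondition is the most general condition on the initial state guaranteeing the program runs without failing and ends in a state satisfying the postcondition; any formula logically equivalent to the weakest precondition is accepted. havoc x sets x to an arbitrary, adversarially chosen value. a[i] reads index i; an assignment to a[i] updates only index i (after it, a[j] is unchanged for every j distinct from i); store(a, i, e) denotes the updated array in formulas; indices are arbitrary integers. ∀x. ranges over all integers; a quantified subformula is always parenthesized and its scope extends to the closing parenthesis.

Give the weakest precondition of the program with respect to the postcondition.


Working backward. After the program, the postcondition lim ≥ b - 5 ↔ 3*data[b] - b + 9 < 3*data[b + 3] - 5 must hold; in canonical form it is lim ≥ b - 5 ↔ 3*data[b] < 3*data[b + 3] + b - 14.
Before skip: lim ≥ b - 5 ↔ 3*data[b] < 3*data[b + 3] + b - 14
Before data[b] := 3*lim: lim ≥ b - 5 ↔ 3*store(data, b, 3*lim)[b] < 3*store(data, b, 3*lim)[b + 3] + b - 14
Before b := b + 2: lim ≥ b - 3 ↔ 3*store(data, b + 2, 3*lim)[b + 2] < 3*store(data, b + 2, 3*lim)[b + 5] + b - 12
Before b := 3*cnt: lim ≥ 3*cnt - 3 ↔ 3*store(data, 3*cnt + 2, 3*lim)[3*cnt + 2] < 3*store(data, 3*cnt + 2, 3*lim)[3*cnt + 5] + 3*cnt - 12
Before havoc j: lim ≥ 3*cnt - 3 ↔ 3*store(data, 3*cnt + 2, 3*lim)[3*cnt + 2] < 3*store(data, 3*cnt + 2, 3*lim)[3*cnt + 5] + 3*cnt - 12
Answer: WP = lim ≥ 3*cnt - 3 ↔ 3*store(data, 3*cnt + 2, 3*lim)[3*cnt + 2] < 3*store(data, 3*cnt + 2, 3*lim)[3*cnt + 5] + 3*cnt - 12


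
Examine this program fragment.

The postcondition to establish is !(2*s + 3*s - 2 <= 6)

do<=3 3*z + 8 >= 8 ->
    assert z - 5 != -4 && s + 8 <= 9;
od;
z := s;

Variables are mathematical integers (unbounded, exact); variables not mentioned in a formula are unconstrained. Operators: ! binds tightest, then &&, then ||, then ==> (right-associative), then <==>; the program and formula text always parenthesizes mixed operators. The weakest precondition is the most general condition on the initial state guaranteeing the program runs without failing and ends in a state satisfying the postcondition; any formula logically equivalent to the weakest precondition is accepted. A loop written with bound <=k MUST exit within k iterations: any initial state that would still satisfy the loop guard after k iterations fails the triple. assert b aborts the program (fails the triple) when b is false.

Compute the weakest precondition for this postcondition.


Working backward. After the program, the postcondition !(2*s + 3*s - 2 <= 6) must hold; in canonical form it is !(5*s <= 8).
Before z := s: !(5*s <= 8)
Before the loop (bound <=3), unroll the exhaustion recursion (WP_0 = exit-now case; WP_j = one more guarded iteration, up to j = 3):
  WP_0: (!(3*z >= 0)) && (!(5*s <= 8))
  WP_1: (3*z >= 0 ==> (z != 1 && s <= 1 && (!(3*z >= 0)) && (!(5*s <= 8)))) && ((!(3*z >= 0)) ==> (!(5*s <= 8)))
  WP_2: (3*z >= 0 ==> (z != 1 && s <= 1 && (3*z >= 0 ==> (z != 1 && s <= 1 && (!(3*z >= 0)) && (!(5*s <= 8)))) && ((!(3*z >= 0)) ==> (!(5*s <= 8))))) && ((!(3*z >= 0)) ==> (!(5*s <= 8)))
  WP_3: (3*z >= 0 ==> (z != 1 && s <= 1 && (3*z >= 0 ==> (z != 1 && s <= 1 && (3*z >= 0 ==> (z != 1 && s <= 1 && (!(3*z >= 0)) && (!(5*s <= 8)))) && ((!(3*z >= 0)) ==> (!(5*s <= 8))))) && ((!(3*z >= 0)) ==> (!(5*s <= 8))))) && ((!(3*z >= 0)) ==> (!(5*s <= 8)))
So before the loop: (3*z >= 0 ==> (z != 1 && s <= 1 && (3*z >= 0 ==> (z != 1 && s <= 1 && (3*z >= 0 ==> (z != 1 && s <= 1 && (!(3*z >= 0)) && (!(5*s <= 8)))) && ((!(3*z >= 0)) ==> (!(5*s <= 8))))) && ((!(3*z >= 0)) ==> (!(5*s <= 8))))) && ((!(3*z >= 0)) ==> (!(5*s <= 8)))
Answer: WP = (3*z >= 0 ==> (z != 1 && s <= 1 && (3*z >= 0 ==> (z != 1 && s <= 1 && (3*z >= 0 ==> (z != 1 && s <= 1 && (!(3*z >= 0)) && (!(5*s <= 8)))) && ((!(3*z >= 0)) ==> (!(5*s <= 8))))) && ((!(3*z >= 0)) ==> (!(5*s <= 8))))) && ((!(3*z >= 0)) ==> (!(5*s <= 8)))
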